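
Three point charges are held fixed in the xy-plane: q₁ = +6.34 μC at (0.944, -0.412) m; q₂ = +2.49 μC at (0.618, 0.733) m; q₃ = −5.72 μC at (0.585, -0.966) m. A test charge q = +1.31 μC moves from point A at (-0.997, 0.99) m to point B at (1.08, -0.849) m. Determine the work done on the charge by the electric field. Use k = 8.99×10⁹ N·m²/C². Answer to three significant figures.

-0.0262 J

The work done by the electric force is W_field = −ΔU = −q(V_B − V_A) = q(V_A − V_B).
At A: distances to the source charges are 2.39 m, 1.64 m, 2.52 m; V_A = Σ kqᵢ/rᵢ = 1.71×10⁴ V.
At B: distances to the source charges are 0.458 m, 1.65 m, 0.509 m; V_B = Σ kqᵢ/rᵢ = 3.70×10⁴ V.
ΔV = V_B − V_A = 2.00×10⁴ V.
W_field = −qΔV = −(1.31×10⁻⁶ C)(2.00×10⁴ V) = -0.0262 J.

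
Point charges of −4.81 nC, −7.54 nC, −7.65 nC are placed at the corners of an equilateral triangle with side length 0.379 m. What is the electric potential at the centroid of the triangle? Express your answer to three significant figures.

-822 V

Electric potential is a scalar, so the contributions from each charge add algebraically: V = Σ kqᵢ/rᵢ.
The distance from each vertex to the centroid is a/√3 = 0.219 m.
V = k[(-4.81×10⁻⁹)/(0.219) + (-7.54×10⁻⁹)/(0.219) + (-7.65×10⁻⁹)/(0.219)] = -822 V.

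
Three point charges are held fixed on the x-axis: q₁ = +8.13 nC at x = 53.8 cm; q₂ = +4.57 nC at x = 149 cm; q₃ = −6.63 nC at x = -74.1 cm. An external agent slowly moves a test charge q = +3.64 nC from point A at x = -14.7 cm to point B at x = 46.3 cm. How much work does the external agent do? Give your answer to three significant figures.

For quasistatic motion the external work equals the change in potential energy: W_ext = qΔV = q(V_B − V_A).
At A: distances to the source charges are 0.685 m, 1.64 m, 0.594 m; V_A = Σ kqᵢ/rᵢ = 31.5 V.
At B: distances to the source charges are 0.0750 m, 1.03 m, 1.20 m; V_B = Σ kqᵢ/rᵢ = 965 V.
ΔV = V_B − V_A = 934 V.
W_ext = qΔV = (3.64×10⁻⁹ C)(934 V) = 3.40×10⁻⁶ J.

3.40×10⁻⁶ J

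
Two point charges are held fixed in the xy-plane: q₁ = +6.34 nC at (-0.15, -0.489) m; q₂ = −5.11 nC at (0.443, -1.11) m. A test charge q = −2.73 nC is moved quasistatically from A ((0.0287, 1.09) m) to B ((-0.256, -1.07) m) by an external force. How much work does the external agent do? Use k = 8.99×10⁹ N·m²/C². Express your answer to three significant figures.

-4.24×10⁻⁸ J

For quasistatic motion the external work equals the change in potential energy: W_ext = qΔV = q(V_B − V_A).
At A: distances to the source charges are 1.59 m, 2.24 m; V_A = Σ kqᵢ/rᵢ = 15.3 V.
At B: distances to the source charges are 0.591 m, 0.700 m; V_B = Σ kqᵢ/rᵢ = 30.9 V.
ΔV = V_B − V_A = 15.5 V.
W_ext = qΔV = (-2.73×10⁻⁹ C)(15.5 V) = -4.24×10⁻⁸ J.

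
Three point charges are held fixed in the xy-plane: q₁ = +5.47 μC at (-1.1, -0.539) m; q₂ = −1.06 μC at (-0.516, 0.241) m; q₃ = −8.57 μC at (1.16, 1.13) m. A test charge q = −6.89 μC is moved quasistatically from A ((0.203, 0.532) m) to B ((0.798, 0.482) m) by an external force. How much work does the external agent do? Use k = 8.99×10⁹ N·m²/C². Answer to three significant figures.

0.253 J

For quasistatic motion the external work equals the change in potential energy: W_ext = qΔV = q(V_B − V_A).
At A: distances to the source charges are 1.69 m, 0.776 m, 1.13 m; V_A = Σ kqᵢ/rᵢ = -5.14×10⁴ V.
At B: distances to the source charges are 2.16 m, 1.34 m, 0.742 m; V_B = Σ kqᵢ/rᵢ = -8.81×10⁴ V.
ΔV = V_B − V_A = -3.67×10⁴ V.
W_ext = qΔV = (-6.89×10⁻⁶ C)(-3.67×10⁴ V) = 0.253 J.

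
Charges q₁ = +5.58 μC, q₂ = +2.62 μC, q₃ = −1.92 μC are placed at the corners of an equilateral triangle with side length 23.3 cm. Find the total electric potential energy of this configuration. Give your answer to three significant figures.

-0.0434 J

The work to assemble the configuration equals its total potential energy, U = Σ kqᵢqⱼ/rᵢⱼ over all pairs.
All three pair separations equal the side length, 0.233 m.
U = (0.564) + (-0.413) + (-0.194) = -0.0434 J.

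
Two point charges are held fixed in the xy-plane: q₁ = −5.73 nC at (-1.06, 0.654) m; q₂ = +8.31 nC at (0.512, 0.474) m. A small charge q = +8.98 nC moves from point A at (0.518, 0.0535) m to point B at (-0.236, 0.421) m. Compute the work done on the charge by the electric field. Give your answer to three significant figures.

9.67×10⁻⁷ J

The work done by the electric force is W_field = −ΔU = −q(V_B − V_A) = q(V_A − V_B).
At A: distances to the source charges are 1.69 m, 0.421 m; V_A = Σ kqᵢ/rᵢ = 147 V.
At B: distances to the source charges are 0.856 m, 0.750 m; V_B = Σ kqᵢ/rᵢ = 39.5 V.
ΔV = V_B − V_A = -108 V.
W_field = −qΔV = −(8.98×10⁻⁹ C)(-108 V) = 9.67×10⁻⁷ J.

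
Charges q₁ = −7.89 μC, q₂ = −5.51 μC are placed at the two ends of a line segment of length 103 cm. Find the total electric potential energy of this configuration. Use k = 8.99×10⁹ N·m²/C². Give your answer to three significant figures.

The work to assemble the configuration equals its total potential energy, U = Σ kqᵢqⱼ/rᵢⱼ over all pairs.
The separation is r = 1.03 m.
U = (0.379) = 0.379 J.

0.379 J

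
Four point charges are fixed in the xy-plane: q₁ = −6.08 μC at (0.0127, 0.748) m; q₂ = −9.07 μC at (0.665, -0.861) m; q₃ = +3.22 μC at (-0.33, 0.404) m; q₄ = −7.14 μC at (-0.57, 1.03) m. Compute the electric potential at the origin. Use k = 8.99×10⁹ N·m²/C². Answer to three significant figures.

-1.47×10⁵ V

The total potential is the scalar sum of each charge's contribution, V = Σ kqᵢ/rᵢ.
Distances from the field point to each charge: r₁ = 0.748 m, r₂ = 1.09 m, r₃ = 0.522 m, r₄ = 1.18 m.
V = k[(-6.08×10⁻⁶)/(0.748) + (-9.07×10⁻⁶)/(1.09) + (3.22×10⁻⁶)/(0.522) + (-7.14×10⁻⁶)/(1.18)] = -1.47×10⁵ V.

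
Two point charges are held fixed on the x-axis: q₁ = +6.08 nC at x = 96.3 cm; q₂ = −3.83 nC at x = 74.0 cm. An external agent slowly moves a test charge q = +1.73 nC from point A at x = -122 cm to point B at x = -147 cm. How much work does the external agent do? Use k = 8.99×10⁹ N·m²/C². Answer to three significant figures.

-1.01×10⁻⁹ J

For quasistatic motion the external work equals the change in potential energy: W_ext = qΔV = q(V_B − V_A).
At A: distances to the source charges are 2.18 m, 1.96 m; V_A = Σ kqᵢ/rᵢ = 7.47 V.
At B: distances to the source charges are 2.43 m, 2.21 m; V_B = Σ kqᵢ/rᵢ = 6.89 V.
ΔV = V_B − V_A = -0.586 V.
W_ext = qΔV = (1.73×10⁻⁹ C)(-0.586 V) = -1.01×10⁻⁹ J.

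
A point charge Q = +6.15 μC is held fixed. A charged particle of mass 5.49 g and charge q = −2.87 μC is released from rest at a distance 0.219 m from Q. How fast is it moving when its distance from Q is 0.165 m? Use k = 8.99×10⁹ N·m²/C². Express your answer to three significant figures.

9.29 m/s

Only the electrostatic force acts, so mechanical energy is conserved: ½mv² = U₁ − U₂ = kQq(1/r₁ − 1/r₂).
U₁ − U₂ = (8.99×10⁹ N·m²/C²)(6.15×10⁻⁶ C)(-2.87×10⁻⁶ C)(1/0.219 − 1/0.165) = 0.237 J.
v = √(2·0.237/5.49×10⁻³) = 9.29 m/s.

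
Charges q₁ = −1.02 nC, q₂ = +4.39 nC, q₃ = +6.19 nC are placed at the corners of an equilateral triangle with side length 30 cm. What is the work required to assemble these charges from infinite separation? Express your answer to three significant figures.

The work to assemble the configuration equals its total potential energy, U = Σ kqᵢqⱼ/rᵢⱼ over all pairs.
All three pair separations equal the side length, 0.300 m.
U = (-1.34×10⁻⁷) + (-1.89×10⁻⁷) + (8.14×10⁻⁷) = 4.91×10⁻⁷ J.

4.91×10⁻⁷ J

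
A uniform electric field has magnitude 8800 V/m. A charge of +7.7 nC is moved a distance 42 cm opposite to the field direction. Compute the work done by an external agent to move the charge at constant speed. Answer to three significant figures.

2.85×10⁻⁵ J

The potential change for a displacement 42 cm opposite to the field direction is ΔV = +Ed = 3700 V.
W_ext = qΔV = 2.85×10⁻⁵ J.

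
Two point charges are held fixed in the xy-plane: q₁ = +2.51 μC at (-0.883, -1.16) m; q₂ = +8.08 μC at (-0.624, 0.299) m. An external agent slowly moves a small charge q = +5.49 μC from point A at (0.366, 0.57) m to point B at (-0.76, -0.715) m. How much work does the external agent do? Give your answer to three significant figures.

For quasistatic motion the external work equals the change in potential energy: W_ext = qΔV = q(V_B − V_A).
At A: distances to the source charges are 2.13 m, 1.03 m; V_A = Σ kqᵢ/rᵢ = 8.13×10⁴ V.
At B: distances to the source charges are 0.462 m, 1.02 m; V_B = Σ kqᵢ/rᵢ = 1.20×10⁵ V.
ΔV = V_B − V_A = 3.85×10⁴ V.
W_ext = qΔV = (5.49×10⁻⁶ C)(3.85×10⁴ V) = 0.212 J.

0.212 J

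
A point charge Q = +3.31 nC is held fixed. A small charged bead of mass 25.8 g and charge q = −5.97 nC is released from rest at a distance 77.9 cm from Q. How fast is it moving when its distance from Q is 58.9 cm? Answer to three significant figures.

Only the electrostatic force acts, so mechanical energy is conserved: ½mv² = U₁ − U₂ = kQq(1/r₁ − 1/r₂).
U₁ − U₂ = (8.99×10⁹ N·m²/C²)(3.31×10⁻⁹ C)(-5.97×10⁻⁹ C)(1/0.779 − 1/0.589) = 7.36×10⁻⁸ J.
v = √(2·7.36×10⁻⁸/0.0258) = 2.39×10⁻³ m/s.

2.39×10⁻³ m/s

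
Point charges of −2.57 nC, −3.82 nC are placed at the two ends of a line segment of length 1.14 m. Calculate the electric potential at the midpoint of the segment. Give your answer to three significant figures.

-101 V

Electric potential is a scalar, so the contributions from each charge add algebraically: V = Σ kqᵢ/rᵢ.
Each charge is 0.570 m from the midpoint.
V = k[(-2.57×10⁻⁹)/(0.570) + (-3.82×10⁻⁹)/(0.570)] = -101 V.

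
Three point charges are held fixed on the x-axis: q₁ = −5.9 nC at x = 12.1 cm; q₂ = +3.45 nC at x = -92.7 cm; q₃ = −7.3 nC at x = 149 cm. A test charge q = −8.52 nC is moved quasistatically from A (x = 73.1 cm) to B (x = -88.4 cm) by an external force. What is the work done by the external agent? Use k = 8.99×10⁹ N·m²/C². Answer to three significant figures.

-6.78×10⁻⁶ J

For quasistatic motion the external work equals the change in potential energy: W_ext = qΔV = q(V_B − V_A).
At A: distances to the source charges are 0.610 m, 1.66 m, 0.759 m; V_A = Σ kqᵢ/rᵢ = -155 V.
At B: distances to the source charges are 1.00 m, 0.0430 m, 2.37 m; V_B = Σ kqᵢ/rᵢ = 641 V.
ΔV = V_B − V_A = 796 V.
W_ext = qΔV = (-8.52×10⁻⁹ C)(796 V) = -6.78×10⁻⁶ J.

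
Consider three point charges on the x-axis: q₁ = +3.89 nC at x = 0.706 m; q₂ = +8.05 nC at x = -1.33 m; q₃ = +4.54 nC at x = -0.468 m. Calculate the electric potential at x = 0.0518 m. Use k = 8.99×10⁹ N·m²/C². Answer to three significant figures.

184 V

Electric potential is a scalar, so the contributions from each charge add algebraically: V = Σ kqᵢ/rᵢ.
Distances from the field point to each charge: r₁ = 0.654 m, r₂ = 1.38 m, r₃ = 0.520 m.
V = k[(3.89×10⁻⁹)/(0.654) + (8.05×10⁻⁹)/(1.38) + (4.54×10⁻⁹)/(0.520)] = 184 V.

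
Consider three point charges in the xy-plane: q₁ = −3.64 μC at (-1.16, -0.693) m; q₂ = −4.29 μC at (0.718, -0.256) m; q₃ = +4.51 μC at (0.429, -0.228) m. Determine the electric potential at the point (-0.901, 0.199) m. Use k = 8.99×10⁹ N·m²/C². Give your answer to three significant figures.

The total potential is the scalar sum of each charge's contribution, V = Σ kqᵢ/rᵢ.
Distances from the field point to each charge: r₁ = 0.929 m, r₂ = 1.68 m, r₃ = 1.40 m.
V = k[(-3.64×10⁻⁶)/(0.929) + (-4.29×10⁻⁶)/(1.68) + (4.51×10⁻⁶)/(1.40)] = -2.91×10⁴ V.

-2.91×10⁴ V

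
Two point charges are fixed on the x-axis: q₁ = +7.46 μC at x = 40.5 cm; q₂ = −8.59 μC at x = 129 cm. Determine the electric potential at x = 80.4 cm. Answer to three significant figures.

9190 V

The total potential is the scalar sum of each charge's contribution, V = Σ kqᵢ/rᵢ.
Distances from the field point to each charge: r₁ = 0.399 m, r₂ = 0.486 m.
V = k[(7.46×10⁻⁶)/(0.399) + (-8.59×10⁻⁶)/(0.486)] = 9190 V.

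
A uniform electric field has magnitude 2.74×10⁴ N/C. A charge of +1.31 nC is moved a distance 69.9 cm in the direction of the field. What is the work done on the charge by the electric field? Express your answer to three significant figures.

The potential change for a displacement 69.9 cm in the direction of the field is ΔV = −Ed = -1.92×10⁴ V.
W_field = −qΔV = 2.51×10⁻⁵ J.

2.51×10⁻⁵ J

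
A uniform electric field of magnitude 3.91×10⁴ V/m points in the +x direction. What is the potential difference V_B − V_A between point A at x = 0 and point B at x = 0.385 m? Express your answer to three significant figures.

In a uniform field, potential decreases in the direction of E: V_B − V_A = −E·Δx.
V_B − V_A = −(3.91×10⁴ V/m)(0.385 m) = -1.51×10⁴ V.

-1.51×10⁴ V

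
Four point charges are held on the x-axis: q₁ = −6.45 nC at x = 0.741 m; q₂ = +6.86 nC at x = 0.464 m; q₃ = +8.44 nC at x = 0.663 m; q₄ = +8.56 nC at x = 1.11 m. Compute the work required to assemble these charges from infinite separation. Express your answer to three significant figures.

The work to assemble the configuration equals its total potential energy, U = Σ kqᵢqⱼ/rᵢⱼ over all pairs.
Pair separations: r₁₂ = 0.277 m, r₁₃ = 0.0780 m, r₁₄ = 0.369 m, r₂₃ = 0.199 m, r₂₄ = 0.646 m, r₃₄ = 0.447 m.
Summing all 6 pair terms gives U = -4.17×10⁻⁶ J.

-4.17×10⁻⁶ J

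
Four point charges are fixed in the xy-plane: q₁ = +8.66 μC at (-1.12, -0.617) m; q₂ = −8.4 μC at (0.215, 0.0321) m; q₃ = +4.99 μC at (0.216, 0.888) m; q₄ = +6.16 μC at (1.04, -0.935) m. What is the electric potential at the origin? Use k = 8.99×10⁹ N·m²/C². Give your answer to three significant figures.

-1.98×10⁵ V

The total potential is the scalar sum of each charge's contribution, V = Σ kqᵢ/rᵢ.
Distances from the field point to each charge: r₁ = 1.28 m, r₂ = 0.217 m, r₃ = 0.914 m, r₄ = 1.40 m.
V = k[(8.66×10⁻⁶)/(1.28) + (-8.40×10⁻⁶)/(0.217) + (4.99×10⁻⁶)/(0.914) + (6.16×10⁻⁶)/(1.40)] = -1.98×10⁵ V.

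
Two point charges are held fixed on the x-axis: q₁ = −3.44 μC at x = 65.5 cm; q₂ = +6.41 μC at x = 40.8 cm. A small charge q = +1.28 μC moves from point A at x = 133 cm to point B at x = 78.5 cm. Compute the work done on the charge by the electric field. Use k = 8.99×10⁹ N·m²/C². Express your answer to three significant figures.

0.130 J

The work done by the electric force is W_field = −ΔU = −q(V_B − V_A) = q(V_A − V_B).
At A: distances to the source charges are 0.675 m, 0.922 m; V_A = Σ kqᵢ/rᵢ = 1.67×10⁴ V.
At B: distances to the source charges are 0.130 m, 0.377 m; V_B = Σ kqᵢ/rᵢ = -8.50×10⁴ V.
ΔV = V_B − V_A = -1.02×10⁵ V.
W_field = −qΔV = −(1.28×10⁻⁶ C)(-1.02×10⁵ V) = 0.130 J.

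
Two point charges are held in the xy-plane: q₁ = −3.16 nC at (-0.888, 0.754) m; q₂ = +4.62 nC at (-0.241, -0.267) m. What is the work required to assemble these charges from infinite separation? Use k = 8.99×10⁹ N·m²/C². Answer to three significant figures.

The work to assemble the configuration equals its total potential energy, U = Σ kqᵢqⱼ/rᵢⱼ over all pairs.
Pair separations: r₁₂ = 1.21 m.
U = (-1.09×10⁻⁷) = -1.09×10⁻⁷ J.

-1.09×10⁻⁷ J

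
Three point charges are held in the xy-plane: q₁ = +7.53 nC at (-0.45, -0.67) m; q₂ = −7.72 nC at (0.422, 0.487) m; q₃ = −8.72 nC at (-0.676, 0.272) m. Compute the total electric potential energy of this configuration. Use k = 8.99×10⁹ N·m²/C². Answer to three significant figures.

The work to assemble the configuration equals its total potential energy, U = Σ kqᵢqⱼ/rᵢⱼ over all pairs.
Pair separations: r₁₂ = 1.45 m, r₁₃ = 0.969 m, r₂₃ = 1.12 m.
U = (-3.61×10⁻⁷) + (-6.09×10⁻⁷) + (5.41×10⁻⁷) = -4.29×10⁻⁷ J.

-4.29×10⁻⁷ J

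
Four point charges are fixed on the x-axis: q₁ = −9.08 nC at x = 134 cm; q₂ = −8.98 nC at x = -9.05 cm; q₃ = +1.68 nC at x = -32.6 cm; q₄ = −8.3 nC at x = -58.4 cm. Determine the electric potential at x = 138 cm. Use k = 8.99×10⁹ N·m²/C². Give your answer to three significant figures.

The total potential is the scalar sum of each charge's contribution, V = Σ kqᵢ/rᵢ.
Distances from the field point to each charge: r₁ = 0.0400 m, r₂ = 1.47 m, r₃ = 1.71 m, r₄ = 1.96 m.
V = k[(-9.08×10⁻⁹)/(0.0400) + (-8.98×10⁻⁹)/(1.47) + (1.68×10⁻⁹)/(1.71) + (-8.30×10⁻⁹)/(1.96)] = -2120 V.

-2120 V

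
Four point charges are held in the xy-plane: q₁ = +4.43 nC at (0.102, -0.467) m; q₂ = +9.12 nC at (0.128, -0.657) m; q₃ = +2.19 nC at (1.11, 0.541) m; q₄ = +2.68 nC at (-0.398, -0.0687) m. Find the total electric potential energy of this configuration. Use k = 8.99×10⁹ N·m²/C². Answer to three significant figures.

2.55×10⁻⁶ J

The work to assemble the configuration equals its total potential energy, U = Σ kqᵢqⱼ/rᵢⱼ over all pairs.
Pair separations: r₁₂ = 0.192 m, r₁₃ = 1.43 m, r₁₄ = 0.639 m, r₂₃ = 1.55 m, r₂₄ = 0.789 m, r₃₄ = 1.63 m.
Summing all 6 pair terms gives U = 2.55×10⁻⁶ J.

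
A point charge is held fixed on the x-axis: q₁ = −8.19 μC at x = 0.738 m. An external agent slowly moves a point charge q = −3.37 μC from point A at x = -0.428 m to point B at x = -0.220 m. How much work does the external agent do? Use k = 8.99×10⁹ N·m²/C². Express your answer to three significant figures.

For quasistatic motion the external work equals the change in potential energy: W_ext = qΔV = q(V_B − V_A).
At A: distance to the source charge is 1.17 m; V_A = kq₁/r = -6.31×10⁴ V.
At B: distance to the source charge is 0.958 m; V_B = kq₁/r = -7.69×10⁴ V.
ΔV = V_B − V_A = -1.37×10⁴ V.
W_ext = qΔV = (-3.37×10⁻⁶ C)(-1.37×10⁴ V) = 0.0462 J.

0.0462 J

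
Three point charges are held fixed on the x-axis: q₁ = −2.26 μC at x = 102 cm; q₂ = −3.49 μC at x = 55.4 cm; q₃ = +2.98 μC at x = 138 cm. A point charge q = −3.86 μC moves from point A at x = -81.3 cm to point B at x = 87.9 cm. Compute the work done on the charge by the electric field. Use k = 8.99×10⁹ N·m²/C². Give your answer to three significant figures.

The work done by the electric force is W_field = −ΔU = −q(V_B − V_A) = q(V_A − V_B).
At A: distances to the source charges are 1.83 m, 1.37 m, 2.19 m; V_A = Σ kqᵢ/rᵢ = -2.18×10⁴ V.
At B: distances to the source charges are 0.141 m, 0.325 m, 0.501 m; V_B = Σ kqᵢ/rᵢ = -1.87×10⁵ V.
ΔV = V_B − V_A = -1.65×10⁵ V.
W_field = −qΔV = −(-3.86×10⁻⁶ C)(-1.65×10⁵ V) = -0.638 J.

-0.638 J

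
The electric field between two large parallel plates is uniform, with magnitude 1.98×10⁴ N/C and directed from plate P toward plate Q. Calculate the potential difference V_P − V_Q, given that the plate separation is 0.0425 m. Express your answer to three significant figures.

In a uniform field, potential decreases in the direction of E: ΔV = −E·d for a displacement d parallel to E.
Going from Q to P is a displacement of 0.0425 m opposite to the field, so V_P − V_Q = +Ed = 842 V.

842 V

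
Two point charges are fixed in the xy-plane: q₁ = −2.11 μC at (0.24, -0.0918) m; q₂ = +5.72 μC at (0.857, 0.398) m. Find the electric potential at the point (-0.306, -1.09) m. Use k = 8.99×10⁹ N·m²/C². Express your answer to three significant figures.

Electric potential is a scalar, so the contributions from each charge add algebraically: V = Σ kqᵢ/rᵢ.
Distances from the field point to each charge: r₁ = 1.14 m, r₂ = 1.89 m.
V = k[(-2.11×10⁻⁶)/(1.14) + (5.72×10⁻⁶)/(1.89)] = 1.06×10⁴ V.

1.06×10⁴ V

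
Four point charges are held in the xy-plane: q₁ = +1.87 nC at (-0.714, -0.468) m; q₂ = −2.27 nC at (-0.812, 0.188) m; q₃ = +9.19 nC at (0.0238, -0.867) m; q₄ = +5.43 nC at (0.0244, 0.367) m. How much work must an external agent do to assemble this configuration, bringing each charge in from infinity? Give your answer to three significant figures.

The work to assemble the configuration equals its total potential energy, U = Σ kqᵢqⱼ/rᵢⱼ over all pairs.
Pair separations: r₁₂ = 0.663 m, r₁₃ = 0.839 m, r₁₄ = 1.11 m, r₂₃ = 1.35 m, r₂₄ = 0.855 m, r₃₄ = 1.23 m.
Summing all 6 pair terms gives U = 3.03×10⁻⁷ J.

3.03×10⁻⁷ J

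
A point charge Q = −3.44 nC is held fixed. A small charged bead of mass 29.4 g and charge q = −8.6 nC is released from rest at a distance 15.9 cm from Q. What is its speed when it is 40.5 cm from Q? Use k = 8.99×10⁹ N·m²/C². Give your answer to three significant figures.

Only the electrostatic force acts, so mechanical energy is conserved: ½mv² = U₁ − U₂ = kQq(1/r₁ − 1/r₂).
U₁ − U₂ = (8.99×10⁹ N·m²/C²)(-3.44×10⁻⁹ C)(-8.60×10⁻⁹ C)(1/0.159 − 1/0.405) = 1.02×10⁻⁶ J.
v = √(2·1.02×10⁻⁶/0.0294) = 8.31×10⁻³ m/s.

8.31×10⁻³ m/s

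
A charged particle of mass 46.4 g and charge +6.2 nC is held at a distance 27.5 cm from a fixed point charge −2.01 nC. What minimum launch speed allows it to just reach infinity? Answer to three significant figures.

4.19×10⁻³ m/s

To just escape, total mechanical energy must reach zero at infinity: ½mv²_min + U = 0, so ½mv²_min = −U = |kQq|/r.
|U| = |kQq|/r = (8.99×10⁹ N·m²/C²)(2.01×10⁻⁹)(6.20×10⁻⁹)/(0.275) = 4.07×10⁻⁷ J.
v_min = √(2|U|/m) = √(2·4.07×10⁻⁷/0.0464) = 4.19×10⁻³ m/s.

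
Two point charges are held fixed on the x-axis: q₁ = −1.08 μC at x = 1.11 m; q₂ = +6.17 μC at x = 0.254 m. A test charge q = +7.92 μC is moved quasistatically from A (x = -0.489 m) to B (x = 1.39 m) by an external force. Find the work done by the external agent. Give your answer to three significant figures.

-0.431 J

For quasistatic motion the external work equals the change in potential energy: W_ext = qΔV = q(V_B − V_A).
At A: distances to the source charges are 1.60 m, 0.743 m; V_A = Σ kqᵢ/rᵢ = 6.86×10⁴ V.
At B: distances to the source charges are 0.280 m, 1.14 m; V_B = Σ kqᵢ/rᵢ = 1.42×10⁴ V.
ΔV = V_B − V_A = -5.44×10⁴ V.
W_ext = qΔV = (7.92×10⁻⁶ C)(-5.44×10⁴ V) = -0.431 J.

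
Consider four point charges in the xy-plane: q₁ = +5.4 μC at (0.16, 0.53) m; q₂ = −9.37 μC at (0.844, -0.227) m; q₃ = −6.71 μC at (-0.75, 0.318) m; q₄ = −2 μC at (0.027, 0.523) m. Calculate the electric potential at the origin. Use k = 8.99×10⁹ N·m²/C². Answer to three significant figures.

Electric potential is a scalar, so the contributions from each charge add algebraically: V = Σ kqᵢ/rᵢ.
Distances from the field point to each charge: r₁ = 0.554 m, r₂ = 0.874 m, r₃ = 0.815 m, r₄ = 0.524 m.
V = k[(5.40×10⁻⁶)/(0.554) + (-9.37×10⁻⁶)/(0.874) + (-6.71×10⁻⁶)/(0.815) + (-2.00×10⁻⁶)/(0.524)] = -1.17×10⁵ V.

-1.17×10⁵ V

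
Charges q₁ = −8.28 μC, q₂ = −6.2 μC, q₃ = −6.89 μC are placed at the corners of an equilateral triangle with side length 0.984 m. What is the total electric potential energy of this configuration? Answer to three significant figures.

1.38 J

The assembly work is the sum of pairwise potential energies, U = Σ_{i<j} kqᵢqⱼ/rᵢⱼ.
All three pair separations equal the side length, 0.984 m.
U = (0.469) + (0.521) + (0.390) = 1.38 J.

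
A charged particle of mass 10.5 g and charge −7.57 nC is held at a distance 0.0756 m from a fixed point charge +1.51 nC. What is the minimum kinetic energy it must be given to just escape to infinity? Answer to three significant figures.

To just escape, total mechanical energy must reach zero at infinity: ½mv²_min + U = 0, so ½mv²_min = −U = |kQq|/r.
|U| = |kQq|/r = (8.99×10⁹ N·m²/C²)(1.51×10⁻⁹)(7.57×10⁻⁹)/(0.0756) = 1.36×10⁻⁶ J.

1.36×10⁻⁶ J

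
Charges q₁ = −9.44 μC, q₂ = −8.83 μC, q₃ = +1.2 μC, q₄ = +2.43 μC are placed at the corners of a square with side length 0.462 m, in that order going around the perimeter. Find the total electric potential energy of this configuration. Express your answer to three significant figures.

0.575 J

The work to assemble the configuration equals its total potential energy, U = Σ kqᵢqⱼ/rᵢⱼ over all pairs.
The four side pairs have separation 0.462 m and the two diagonal pairs 0.653 m.
Summing all 6 pair terms gives U = 0.575 J.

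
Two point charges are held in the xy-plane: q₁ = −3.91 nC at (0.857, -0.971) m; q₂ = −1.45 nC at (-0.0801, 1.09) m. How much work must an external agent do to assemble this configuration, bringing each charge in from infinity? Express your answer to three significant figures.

2.25×10⁻⁸ J

The work to assemble the configuration equals its total potential energy, U = Σ kqᵢqⱼ/rᵢⱼ over all pairs.
Pair separations: r₁₂ = 2.26 m.
U = (2.25×10⁻⁸) = 2.25×10⁻⁸ J.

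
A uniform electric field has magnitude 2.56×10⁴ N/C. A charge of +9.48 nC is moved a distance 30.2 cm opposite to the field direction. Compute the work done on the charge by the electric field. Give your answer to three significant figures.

-7.33×10⁻⁵ J

The potential change for a displacement 30.2 cm opposite to the field direction is ΔV = +Ed = 7730 V.
W_field = −qΔV = -7.33×10⁻⁵ J.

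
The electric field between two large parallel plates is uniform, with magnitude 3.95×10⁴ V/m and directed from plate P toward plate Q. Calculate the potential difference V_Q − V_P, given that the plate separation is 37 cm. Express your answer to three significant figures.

-1.46×10⁴ V

In a uniform field, potential decreases in the direction of E: ΔV = −E·d for a displacement d parallel to E.
Going from P to Q is a displacement of 37 cm along the field, so V_Q − V_P = −Ed = -1.46×10⁴ V.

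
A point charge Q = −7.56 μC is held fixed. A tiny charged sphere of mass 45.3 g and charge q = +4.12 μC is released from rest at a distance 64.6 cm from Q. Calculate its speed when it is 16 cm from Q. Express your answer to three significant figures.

7.62 m/s

Only the electrostatic force acts, so mechanical energy is conserved: ½mv² = U₁ − U₂ = kQq(1/r₁ − 1/r₂).
U₁ − U₂ = (8.99×10⁹ N·m²/C²)(-7.56×10⁻⁶ C)(4.12×10⁻⁶ C)(1/0.646 − 1/0.160) = 1.32 J.
v = √(2·1.32/0.0453) = 7.62 m/s.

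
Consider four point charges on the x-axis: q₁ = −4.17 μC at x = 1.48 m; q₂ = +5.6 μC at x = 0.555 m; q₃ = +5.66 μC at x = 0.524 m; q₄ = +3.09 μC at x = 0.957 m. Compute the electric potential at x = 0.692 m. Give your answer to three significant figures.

Electric potential is a scalar, so the contributions from each charge add algebraically: V = Σ kqᵢ/rᵢ.
Distances from the field point to each charge: r₁ = 0.788 m, r₂ = 0.137 m, r₃ = 0.168 m, r₄ = 0.265 m.
V = k[(-4.17×10⁻⁶)/(0.788) + (5.60×10⁻⁶)/(0.137) + (5.66×10⁻⁶)/(0.168) + (3.09×10⁻⁶)/(0.265)] = 7.28×10⁵ V.

7.28×10⁵ V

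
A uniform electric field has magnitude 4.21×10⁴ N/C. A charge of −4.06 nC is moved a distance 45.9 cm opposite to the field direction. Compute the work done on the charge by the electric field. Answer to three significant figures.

7.85×10⁻⁵ J

The potential change for a displacement 45.9 cm opposite to the field direction is ΔV = +Ed = 1.93×10⁴ V.
W_field = −qΔV = 7.85×10⁻⁵ J.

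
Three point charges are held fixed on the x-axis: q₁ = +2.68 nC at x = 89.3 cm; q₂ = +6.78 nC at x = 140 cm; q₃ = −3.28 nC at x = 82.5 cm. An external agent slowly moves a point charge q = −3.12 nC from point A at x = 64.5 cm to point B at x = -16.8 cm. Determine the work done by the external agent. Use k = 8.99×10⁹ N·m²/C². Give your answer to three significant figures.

-5.56×10⁻⁸ J

For quasistatic motion the external work equals the change in potential energy: W_ext = qΔV = q(V_B − V_A).
At A: distances to the source charges are 0.248 m, 0.755 m, 0.180 m; V_A = Σ kqᵢ/rᵢ = 14.1 V.
At B: distances to the source charges are 1.06 m, 1.57 m, 0.993 m; V_B = Σ kqᵢ/rᵢ = 31.9 V.
ΔV = V_B − V_A = 17.8 V.
W_ext = qΔV = (-3.12×10⁻⁹ C)(17.8 V) = -5.56×10⁻⁸ J.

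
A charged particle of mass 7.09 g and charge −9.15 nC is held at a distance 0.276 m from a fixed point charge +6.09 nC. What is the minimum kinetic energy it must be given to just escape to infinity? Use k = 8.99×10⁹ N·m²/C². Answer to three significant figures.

1.82×10⁻⁶ J

To just escape, total mechanical energy must reach zero at infinity: ½mv²_min + U = 0, so ½mv²_min = −U = |kQq|/r.
|U| = |kQq|/r = (8.99×10⁹ N·m²/C²)(6.09×10⁻⁹)(9.15×10⁻⁹)/(0.276) = 1.82×10⁻⁶ J.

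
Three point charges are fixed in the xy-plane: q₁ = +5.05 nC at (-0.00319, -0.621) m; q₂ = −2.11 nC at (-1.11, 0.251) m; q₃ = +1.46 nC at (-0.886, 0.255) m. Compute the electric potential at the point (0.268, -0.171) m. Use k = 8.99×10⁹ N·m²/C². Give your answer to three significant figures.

The total potential is the scalar sum of each charge's contribution, V = Σ kqᵢ/rᵢ.
Distances from the field point to each charge: r₁ = 0.525 m, r₂ = 1.44 m, r₃ = 1.23 m.
V = k[(5.05×10⁻⁹)/(0.525) + (-2.11×10⁻⁹)/(1.44) + (1.46×10⁻⁹)/(1.23)] = 83.9 V.

83.9 V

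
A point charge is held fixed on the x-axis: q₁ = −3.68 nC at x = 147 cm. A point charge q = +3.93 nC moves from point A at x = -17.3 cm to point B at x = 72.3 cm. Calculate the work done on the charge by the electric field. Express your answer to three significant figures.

The work done by the electric force is W_field = −ΔU = −q(V_B − V_A) = q(V_A − V_B).
At A: distance to the source charge is 1.64 m; V_A = kq₁/r = -20.1 V.
At B: distance to the source charge is 0.747 m; V_B = kq₁/r = -44.3 V.
ΔV = V_B − V_A = -24.2 V.
W_field = −qΔV = −(3.93×10⁻⁹ C)(-24.2 V) = 9.49×10⁻⁸ J.

9.49×10⁻⁸ J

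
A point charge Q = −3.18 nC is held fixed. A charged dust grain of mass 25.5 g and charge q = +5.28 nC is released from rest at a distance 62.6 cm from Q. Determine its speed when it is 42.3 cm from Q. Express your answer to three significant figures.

3.01×10⁻³ m/s

Only the electrostatic force acts, so mechanical energy is conserved: ½mv² = U₁ − U₂ = kQq(1/r₁ − 1/r₂).
U₁ − U₂ = (8.99×10⁹ N·m²/C²)(-3.18×10⁻⁹ C)(5.28×10⁻⁹ C)(1/0.626 − 1/0.423) = 1.16×10⁻⁷ J.
v = √(2·1.16×10⁻⁷/0.0255) = 3.01×10⁻³ m/s.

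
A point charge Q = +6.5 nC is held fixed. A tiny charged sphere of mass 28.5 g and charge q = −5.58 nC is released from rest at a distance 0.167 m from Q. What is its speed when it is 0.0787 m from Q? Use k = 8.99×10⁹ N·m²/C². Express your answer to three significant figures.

0.0124 m/s

Only the electrostatic force acts, so mechanical energy is conserved: ½mv² = U₁ − U₂ = kQq(1/r₁ − 1/r₂).
U₁ − U₂ = (8.99×10⁹ N·m²/C²)(6.50×10⁻⁹ C)(-5.58×10⁻⁹ C)(1/0.167 − 1/0.0787) = 2.19×10⁻⁶ J.
v = √(2·2.19×10⁻⁶/0.0285) = 0.0124 m/s.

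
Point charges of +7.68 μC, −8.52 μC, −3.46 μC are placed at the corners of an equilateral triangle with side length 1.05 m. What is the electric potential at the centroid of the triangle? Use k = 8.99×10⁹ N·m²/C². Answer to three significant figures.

-6.38×10⁴ V

Electric potential is a scalar, so the contributions from each charge add algebraically: V = Σ kqᵢ/rᵢ.
The distance from each vertex to the centroid is a/√3 = 0.606 m.
V = k[(7.68×10⁻⁶)/(0.606) + (-8.52×10⁻⁶)/(0.606) + (-3.46×10⁻⁶)/(0.606)] = -6.38×10⁴ V.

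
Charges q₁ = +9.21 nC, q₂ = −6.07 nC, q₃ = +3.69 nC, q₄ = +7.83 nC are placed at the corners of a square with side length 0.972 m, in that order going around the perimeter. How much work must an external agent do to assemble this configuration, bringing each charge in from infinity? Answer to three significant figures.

1.21×10⁻⁷ J

The assembly work is the sum of pairwise potential energies, U = Σ_{i<j} kqᵢqⱼ/rᵢⱼ.
The four side pairs have separation 0.972 m and the two diagonal pairs 1.37 m.
Summing all 6 pair terms gives U = 1.21×10⁻⁷ J.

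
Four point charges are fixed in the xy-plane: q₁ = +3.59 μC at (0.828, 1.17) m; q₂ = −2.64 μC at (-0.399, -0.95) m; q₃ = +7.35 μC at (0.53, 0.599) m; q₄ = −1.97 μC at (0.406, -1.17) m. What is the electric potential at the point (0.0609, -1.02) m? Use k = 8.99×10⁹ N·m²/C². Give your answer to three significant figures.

The total potential is the scalar sum of each charge's contribution, V = Σ kqᵢ/rᵢ.
Distances from the field point to each charge: r₁ = 2.32 m, r₂ = 0.465 m, r₃ = 1.69 m, r₄ = 0.376 m.
V = k[(3.59×10⁻⁶)/(2.32) + (-2.64×10⁻⁶)/(0.465) + (7.35×10⁻⁶)/(1.69) + (-1.97×10⁻⁶)/(0.376)] = -4.50×10⁴ V.

-4.50×10⁴ V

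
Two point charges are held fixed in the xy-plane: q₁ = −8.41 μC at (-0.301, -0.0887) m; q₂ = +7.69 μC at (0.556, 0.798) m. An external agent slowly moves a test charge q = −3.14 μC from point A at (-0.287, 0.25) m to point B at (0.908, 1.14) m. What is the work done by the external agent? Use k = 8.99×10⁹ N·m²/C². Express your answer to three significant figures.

-0.789 J

For quasistatic motion the external work equals the change in potential energy: W_ext = qΔV = q(V_B − V_A).
At A: distances to the source charges are 0.339 m, 1.01 m; V_A = Σ kqᵢ/rᵢ = -1.54×10⁵ V.
At B: distances to the source charges are 1.72 m, 0.491 m; V_B = Σ kqᵢ/rᵢ = 9.70×10⁴ V.
ΔV = V_B − V_A = 2.51×10⁵ V.
W_ext = qΔV = (-3.14×10⁻⁶ C)(2.51×10⁵ V) = -0.789 J.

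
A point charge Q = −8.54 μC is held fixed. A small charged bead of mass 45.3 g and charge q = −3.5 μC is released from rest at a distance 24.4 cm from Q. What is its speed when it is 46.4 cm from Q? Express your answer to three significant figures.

4.80 m/s

Only the electrostatic force acts, so mechanical energy is conserved: ½mv² = U₁ − U₂ = kQq(1/r₁ − 1/r₂).
U₁ − U₂ = (8.99×10⁹ N·m²/C²)(-8.54×10⁻⁶ C)(-3.50×10⁻⁶ C)(1/0.244 − 1/0.464) = 0.522 J.
v = √(2·0.522/0.0453) = 4.80 m/s.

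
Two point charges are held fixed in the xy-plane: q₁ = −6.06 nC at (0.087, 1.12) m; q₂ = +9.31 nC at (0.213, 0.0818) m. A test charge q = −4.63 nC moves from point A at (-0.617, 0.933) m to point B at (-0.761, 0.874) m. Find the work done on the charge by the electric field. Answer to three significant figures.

4.33×10⁻⁸ J

The work done by the electric force is W_field = −ΔU = −q(V_B − V_A) = q(V_A − V_B).
At A: distances to the source charges are 0.728 m, 1.19 m; V_A = Σ kqᵢ/rᵢ = -4.39 V.
At B: distances to the source charges are 0.883 m, 1.26 m; V_B = Σ kqᵢ/rᵢ = 4.96 V.
ΔV = V_B − V_A = 9.36 V.
W_field = −qΔV = −(-4.63×10⁻⁹ C)(9.36 V) = 4.33×10⁻⁸ J.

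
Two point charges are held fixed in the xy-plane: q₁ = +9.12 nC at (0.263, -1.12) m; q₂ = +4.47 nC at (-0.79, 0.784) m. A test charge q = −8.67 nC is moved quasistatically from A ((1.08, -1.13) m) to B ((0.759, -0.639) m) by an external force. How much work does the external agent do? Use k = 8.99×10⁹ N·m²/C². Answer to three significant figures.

-1.94×10⁻⁷ J

For quasistatic motion the external work equals the change in potential energy: W_ext = qΔV = q(V_B − V_A).
At A: distances to the source charges are 0.817 m, 2.68 m; V_A = Σ kqᵢ/rᵢ = 115 V.
At B: distances to the source charges are 0.691 m, 2.10 m; V_B = Σ kqᵢ/rᵢ = 138 V.
ΔV = V_B − V_A = 22.4 V.
W_ext = qΔV = (-8.67×10⁻⁹ C)(22.4 V) = -1.94×10⁻⁷ J.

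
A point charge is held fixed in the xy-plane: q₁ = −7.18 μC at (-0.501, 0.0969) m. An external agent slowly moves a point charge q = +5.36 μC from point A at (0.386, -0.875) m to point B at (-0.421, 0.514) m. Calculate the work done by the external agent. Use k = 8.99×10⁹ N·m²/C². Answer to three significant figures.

-0.552 J

For quasistatic motion the external work equals the change in potential energy: W_ext = qΔV = q(V_B − V_A).
At A: distance to the source charge is 1.32 m; V_A = kq₁/r = -4.91×10⁴ V.
At B: distance to the source charge is 0.425 m; V_B = kq₁/r = -1.52×10⁵ V.
ΔV = V_B − V_A = -1.03×10⁵ V.
W_ext = qΔV = (5.36×10⁻⁶ C)(-1.03×10⁵ V) = -0.552 J.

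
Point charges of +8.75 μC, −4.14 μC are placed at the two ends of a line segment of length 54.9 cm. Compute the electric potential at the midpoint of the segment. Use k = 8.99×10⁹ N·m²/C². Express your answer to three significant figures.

1.51×10⁵ V

The total potential is the scalar sum of each charge's contribution, V = Σ kqᵢ/rᵢ.
Each charge is 0.274 m from the midpoint.
V = k[(8.75×10⁻⁶)/(0.274) + (-4.14×10⁻⁶)/(0.274)] = 1.51×10⁵ V.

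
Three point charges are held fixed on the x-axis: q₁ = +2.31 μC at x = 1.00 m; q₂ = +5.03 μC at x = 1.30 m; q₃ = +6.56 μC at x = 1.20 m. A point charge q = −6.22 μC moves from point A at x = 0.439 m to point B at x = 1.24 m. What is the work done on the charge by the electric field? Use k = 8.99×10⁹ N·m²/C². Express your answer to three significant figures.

13.4 J

The work done by the electric force is W_field = −ΔU = −q(V_B − V_A) = q(V_A − V_B).
At A: distances to the source charges are 0.561 m, 0.861 m, 0.761 m; V_A = Σ kqᵢ/rᵢ = 1.67×10⁵ V.
At B: distances to the source charges are 0.240 m, 0.0600 m, 0.0400 m; V_B = Σ kqᵢ/rᵢ = 2.31×10⁶ V.
ΔV = V_B − V_A = 2.15×10⁶ V.
W_field = −qΔV = −(-6.22×10⁻⁶ C)(2.15×10⁶ V) = 13.4 J.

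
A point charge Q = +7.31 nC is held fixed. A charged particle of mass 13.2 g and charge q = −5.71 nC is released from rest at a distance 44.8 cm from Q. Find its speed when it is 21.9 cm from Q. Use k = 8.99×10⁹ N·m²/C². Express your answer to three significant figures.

Only the electrostatic force acts, so mechanical energy is conserved: ½mv² = U₁ − U₂ = kQq(1/r₁ − 1/r₂).
U₁ − U₂ = (8.99×10⁹ N·m²/C²)(7.31×10⁻⁹ C)(-5.71×10⁻⁹ C)(1/0.448 − 1/0.219) = 8.76×10⁻⁷ J.
v = √(2·8.76×10⁻⁷/0.0132) = 0.0115 m/s.

0.0115 m/s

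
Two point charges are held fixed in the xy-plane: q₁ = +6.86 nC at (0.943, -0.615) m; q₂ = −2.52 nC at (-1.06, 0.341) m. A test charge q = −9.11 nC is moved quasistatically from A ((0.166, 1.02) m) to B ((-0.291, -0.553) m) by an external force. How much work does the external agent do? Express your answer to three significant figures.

-1.17×10⁻⁷ J

For quasistatic motion the external work equals the change in potential energy: W_ext = qΔV = q(V_B − V_A).
At A: distances to the source charges are 1.81 m, 1.40 m; V_A = Σ kqᵢ/rᵢ = 17.9 V.
At B: distances to the source charges are 1.24 m, 1.18 m; V_B = Σ kqᵢ/rᵢ = 30.7 V.
ΔV = V_B − V_A = 12.8 V.
W_ext = qΔV = (-9.11×10⁻⁹ C)(12.8 V) = -1.17×10⁻⁷ J.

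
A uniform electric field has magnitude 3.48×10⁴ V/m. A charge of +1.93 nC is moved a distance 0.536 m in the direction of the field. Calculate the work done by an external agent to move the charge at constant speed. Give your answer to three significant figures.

-3.60×10⁻⁵ J

The potential change for a displacement 0.536 m in the direction of the field is ΔV = −Ed = -1.87×10⁴ V.
W_ext = qΔV = -3.60×10⁻⁵ J.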